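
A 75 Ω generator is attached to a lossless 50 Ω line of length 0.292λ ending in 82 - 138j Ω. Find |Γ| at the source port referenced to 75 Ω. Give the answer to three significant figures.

βl = 2π × 0.292 = 105°
tan(βl) = -3.7
Z_in = Z_0·(Z_L + jZ_0·tanβl)/(Z_0 + jZ_L·tanβl) = 9.9 + j28.5 Ω
Γ_s = (Z_in − Z_s)/(Z_in + Z_s) = (-65.1 + j28.5)/(84.9 + j28.5), |Γ_s| = 0.794

|Γ| ≈ 0.794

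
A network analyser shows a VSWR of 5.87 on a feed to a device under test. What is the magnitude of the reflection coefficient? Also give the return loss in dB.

|Γ| ≈ 0.709; return loss ≈ 2.99 dB

|Γ| = (S − 1)/(S + 1) = (5.87 − 1)/(5.87 + 1) = 4.87/6.87
RL = −20·log₁₀|Γ| = −20·log₁₀(0.709)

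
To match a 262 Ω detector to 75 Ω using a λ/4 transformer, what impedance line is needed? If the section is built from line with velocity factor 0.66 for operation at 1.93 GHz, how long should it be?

Z_qwt = √(Z_0·R_L) = √(75 × 262) = √19650
λ = 0.66·c/f = 0.103 m, so l = λ/4 = 0.0256 m

Z_qwt ≈ 140 Ω; length ≈ 2.56 cm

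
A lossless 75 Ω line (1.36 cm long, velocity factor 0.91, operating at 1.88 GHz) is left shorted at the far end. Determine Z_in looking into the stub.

Z_in ≈ +j50 Ω

λ = v/f = 0.91·c / 1.88 GHz = 0.145 m
βl = 2π·l/λ = 2π × 0.0937 = 33.7°
tan(βl) = 0.667
For a shorted stub, Z_in = jZ_0·tan(βl)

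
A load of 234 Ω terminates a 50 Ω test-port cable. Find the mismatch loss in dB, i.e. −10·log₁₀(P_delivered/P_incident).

mismatch loss ≈ 2.36 dB

Γ = (234 − 50)/(234 + 50) = 0.648
|Γ|² = 0.42, so P_del/P_inc = 1 − |Γ|² = 0.58
ML = −10·log₁₀(1 − |Γ|²)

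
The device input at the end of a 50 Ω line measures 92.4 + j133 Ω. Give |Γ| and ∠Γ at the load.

Γ = (Z_L − Z_0)/(Z_L + Z_0) = (42.4 + j133)/(142.4 + j133)
|Γ| = 140/195 = 0.716

Γ ≈ 0.716 ∠ 29.3°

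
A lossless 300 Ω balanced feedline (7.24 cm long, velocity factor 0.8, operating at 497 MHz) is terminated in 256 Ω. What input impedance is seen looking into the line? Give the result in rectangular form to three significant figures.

λ = v/f = 0.8·c / 497 MHz = 0.483 m
βl = 2π·l/λ = 2π × 0.15 = 54°
tan(βl) = tan(54°) = 1.38
Z_in = Z_0·(Z_L + jZ_0·tanβl)/(Z_0 + jZ_L·tanβl)
     = 300·(256 + j413)/(300 + j352)

Z_in ≈ 311 + j47.2 Ω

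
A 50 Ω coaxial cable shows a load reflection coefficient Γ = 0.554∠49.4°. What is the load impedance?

Z_L = Z_0·(1 + Γ)/(1 − Γ) = 50·(1.36 + j0.421)/(0.639 − j0.421)

Z_L ≈ 59.2 + j71.8 Ω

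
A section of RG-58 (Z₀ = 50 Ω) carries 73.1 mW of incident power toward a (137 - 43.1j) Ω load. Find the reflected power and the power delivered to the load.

|Γ| = |(87 − j43.1)/(187 − j43.1)| = 0.506
|Γ|² = 0.256
P_refl = |Γ|²·P_inc = 18.7 mW, P_del = (1 − |Γ|²)·P_inc = 54.4 mW

P_reflected ≈ 18.7 mW; P_delivered ≈ 54.4 mW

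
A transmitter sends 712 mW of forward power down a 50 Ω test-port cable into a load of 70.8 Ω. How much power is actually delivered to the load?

Γ = (70.8 − 50)/(70.8 + 50) = 0.172
|Γ|² = 0.0296
P_refl = |Γ|²·P_inc = 21.1 mW, P_del = (1 − |Γ|²)·P_inc = 691 mW

P_delivered ≈ 691 mW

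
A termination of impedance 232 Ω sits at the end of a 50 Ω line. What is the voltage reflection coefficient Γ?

Γ = 0.645

Γ = (Z_L − Z_0)/(Z_L + Z_0) = (232 − 50)/(232 + 50) = 182/282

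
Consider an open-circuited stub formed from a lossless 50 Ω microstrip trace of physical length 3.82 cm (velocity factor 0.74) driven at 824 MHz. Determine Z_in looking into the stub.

Z_in ≈ −j40.4 Ω

λ = v/f = 0.74·c / 824 MHz = 0.269 m
βl = 2π·l/λ = 2π × 0.142 = 51°
tan(βl) = 1.24
For an open-circuited stub, Z_in = −jZ_0·cot(βl) = −jZ_0/tan(βl)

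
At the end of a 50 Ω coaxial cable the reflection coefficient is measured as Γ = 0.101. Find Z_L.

Z_L = Z_0·(1 + Γ)/(1 − Γ) = 50·(1.1)/(0.899)

Z_L ≈ 61.2 Ω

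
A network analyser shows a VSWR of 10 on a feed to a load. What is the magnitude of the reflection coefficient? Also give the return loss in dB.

|Γ| = (S − 1)/(S + 1) = (10 − 1)/(10 + 1) = 9/11
RL = −20·log₁₀|Γ| = −20·log₁₀(0.818)

|Γ| ≈ 0.818; return loss ≈ 1.74 dB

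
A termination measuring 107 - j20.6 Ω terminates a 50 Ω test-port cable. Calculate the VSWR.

VSWR ≈ 2.24

Γ = (Z_L − Z_0)/(Z_L + Z_0) = (57 − j20.6)/(157 − j20.6)
|Γ| = 60.6/158 = 0.383
VSWR = (1 + |Γ|)/(1 − |Γ|) = 1.38/0.617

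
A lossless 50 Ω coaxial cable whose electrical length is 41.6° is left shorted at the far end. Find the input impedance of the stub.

Z_in ≈ +j44.4 Ω

tan(βl) = 0.888
For a shorted stub, Z_in = jZ_0·tan(βl)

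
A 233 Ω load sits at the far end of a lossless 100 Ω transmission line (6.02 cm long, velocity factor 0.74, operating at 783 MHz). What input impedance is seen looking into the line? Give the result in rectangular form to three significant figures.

λ = v/f = 0.74·c / 783 MHz = 0.284 m
βl = 2π·l/λ = 2π × 0.212 = 76.4°
tan(βl) = tan(76.4°) = 4.15
Z_in = Z_0·(Z_L + jZ_0·tanβl)/(Z_0 + jZ_L·tanβl)
     = 100·(233 + j415)/(100 + j966)

Z_in ≈ 44.9 − j19.5 Ω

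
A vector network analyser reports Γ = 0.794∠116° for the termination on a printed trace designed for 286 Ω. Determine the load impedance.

Z_L ≈ 45.4 + j175 Ω

Z_L = Z_0·(1 + Γ)/(1 − Γ) = 286·(0.652 + j0.714)/(1.35 − j0.714)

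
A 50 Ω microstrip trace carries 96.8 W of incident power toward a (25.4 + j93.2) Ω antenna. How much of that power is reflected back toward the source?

P_reflected ≈ 62.6 W

|Γ| = |(-24.6 + j93.2)/(75.4 + j93.2)| = 0.804
|Γ|² = 0.647
P_refl = |Γ|²·P_inc = 62.6 W, P_del = (1 − |Γ|²)·P_inc = 34.2 W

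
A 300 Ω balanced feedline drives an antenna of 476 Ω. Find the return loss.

RL ≈ 12.9 dB

Γ = (476 − 300)/(476 + 300) = 0.227
RL = −20·log₁₀|Γ| = −20·log₁₀(0.227)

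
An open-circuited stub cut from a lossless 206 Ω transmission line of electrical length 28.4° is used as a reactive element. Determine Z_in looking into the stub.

tan(βl) = 0.541
For an open-circuited stub, Z_in = −jZ_0·cot(βl) = −jZ_0/tan(βl)

Z_in ≈ −j381 Ω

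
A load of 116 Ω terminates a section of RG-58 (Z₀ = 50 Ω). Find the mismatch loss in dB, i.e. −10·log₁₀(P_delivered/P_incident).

Γ = (116 − 50)/(116 + 50) = 0.398
|Γ|² = 0.158, so P_del/P_inc = 1 − |Γ|² = 0.842
ML = −10·log₁₀(1 − |Γ|²)

mismatch loss ≈ 0.747 dB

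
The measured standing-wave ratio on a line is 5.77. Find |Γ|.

|Γ| = (S − 1)/(S + 1) = (5.77 − 1)/(5.77 + 1) = 4.77/6.77

|Γ| ≈ 0.705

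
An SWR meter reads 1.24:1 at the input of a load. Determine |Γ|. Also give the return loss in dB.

|Γ| ≈ 0.107; return loss ≈ 19.4 dB

|Γ| = (S − 1)/(S + 1) = (1.24 − 1)/(1.24 + 1) = 0.24/2.24
RL = −20·log₁₀|Γ| = −20·log₁₀(0.107)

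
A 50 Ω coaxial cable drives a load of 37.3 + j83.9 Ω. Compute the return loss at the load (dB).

RL ≈ 3.09 dB

Γ = (-12.7 + j83.9)/(87.3 + j83.9), |Γ| = 0.701
RL = −20·log₁₀|Γ| = −20·log₁₀(0.701)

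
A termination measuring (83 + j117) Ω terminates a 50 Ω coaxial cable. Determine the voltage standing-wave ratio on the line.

Γ = (Z_L − Z_0)/(Z_L + Z_0) = (33 + j117)/(133 + j117)
|Γ| = 122/177 = 0.686
VSWR = (1 + |Γ|)/(1 − |Γ|) = 1.69/0.314

VSWR ≈ 5.37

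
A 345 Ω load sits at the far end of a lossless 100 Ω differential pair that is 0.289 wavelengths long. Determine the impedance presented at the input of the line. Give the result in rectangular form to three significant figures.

βl = 2π × 0.289 = 104°
tan(βl) = tan(104°) = -4
Z_in = Z_0·(Z_L + jZ_0·tanβl)/(Z_0 + jZ_L·tanβl)
     = 100·(345 − j400)/(100 − j1380)

Z_in ≈ 30.6 + j22.8 Ω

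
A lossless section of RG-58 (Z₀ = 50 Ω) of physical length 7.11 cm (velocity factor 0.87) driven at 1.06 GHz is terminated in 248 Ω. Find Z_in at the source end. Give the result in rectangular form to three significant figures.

Z_in ≈ 10.7 + j11.9 Ω

λ = v/f = 0.87·c / 1.06 GHz = 0.246 m
βl = 2π·l/λ = 2π × 0.289 = 104°
tan(βl) = tan(104°) = -4.02
Z_in = Z_0·(Z_L + jZ_0·tanβl)/(Z_0 + jZ_L·tanβl)
     = 50·(248 − j201)/(50 − j998)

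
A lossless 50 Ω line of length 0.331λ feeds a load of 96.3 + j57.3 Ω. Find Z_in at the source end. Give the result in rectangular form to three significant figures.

βl = 2π × 0.331 = 119°
tan(βl) = tan(119°) = -1.79
Z_in = Z_0·(Z_L + jZ_0·tanβl)/(Z_0 + jZ_L·tanβl)
     = 50·(96.3 − j32.3)/(153 − j173)

Z_in ≈ 19.1 + j11 Ω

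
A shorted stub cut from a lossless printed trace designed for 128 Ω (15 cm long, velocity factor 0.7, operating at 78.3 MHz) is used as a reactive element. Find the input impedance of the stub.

λ = v/f = 0.7·c / 78.3 MHz = 2.68 m
βl = 2π·l/λ = 2π × 0.0559 = 20.1°
tan(βl) = 0.367
For a shorted stub, Z_in = jZ_0·tan(βl)

Z_in ≈ +j46.9 Ω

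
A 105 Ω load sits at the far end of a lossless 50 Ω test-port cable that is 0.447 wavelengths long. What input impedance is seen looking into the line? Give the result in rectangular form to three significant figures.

βl = 2π × 0.447 = 161°
tan(βl) = tan(161°) = -0.346
Z_in = Z_0·(Z_L + jZ_0·tanβl)/(Z_0 + jZ_L·tanβl)
     = 50·(105 − j17.3)/(50 − j36.3)

Z_in ≈ 77 + j38.6 Ω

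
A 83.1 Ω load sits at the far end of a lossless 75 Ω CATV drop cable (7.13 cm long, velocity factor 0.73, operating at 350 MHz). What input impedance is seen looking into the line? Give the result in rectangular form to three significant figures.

λ = v/f = 0.73·c / 350 MHz = 0.626 m
βl = 2π·l/λ = 2π × 0.114 = 41°
tan(βl) = tan(41°) = 0.87
Z_in = Z_0·(Z_L + jZ_0·tanβl)/(Z_0 + jZ_L·tanβl)
     = 75·(83.1 + j65.2)/(75 + j72.3)

Z_in ≈ 75.7 − j7.7 Ω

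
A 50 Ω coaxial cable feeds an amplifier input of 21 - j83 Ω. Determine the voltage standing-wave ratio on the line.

VSWR ≈ 9.25

Γ = (Z_L − Z_0)/(Z_L + Z_0) = (-29 − j83)/(71 − j83)
|Γ| = 87.9/109 = 0.805
VSWR = (1 + |Γ|)/(1 − |Γ|) = 1.8/0.195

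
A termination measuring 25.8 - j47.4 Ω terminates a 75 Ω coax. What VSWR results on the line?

VSWR ≈ 4.17

Γ = (Z_L − Z_0)/(Z_L + Z_0) = (-49.2 − j47.4)/(100.8 − j47.4)
|Γ| = 68.3/111 = 0.613
VSWR = (1 + |Γ|)/(1 − |Γ|) = 1.61/0.387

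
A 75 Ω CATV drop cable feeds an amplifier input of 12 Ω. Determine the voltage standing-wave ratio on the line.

VSWR ≈ 6.25

Γ = (12 − 75)/(12 + 75) = -0.724
VSWR = (1 + 0.724)/(1 − 0.724)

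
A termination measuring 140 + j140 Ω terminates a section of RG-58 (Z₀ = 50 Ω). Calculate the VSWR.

VSWR ≈ 5.78

Γ = (Z_L − Z_0)/(Z_L + Z_0) = (90 + j140)/(190 + j140)
|Γ| = 166/236 = 0.705
VSWR = (1 + |Γ|)/(1 − |Γ|) = 1.71/0.295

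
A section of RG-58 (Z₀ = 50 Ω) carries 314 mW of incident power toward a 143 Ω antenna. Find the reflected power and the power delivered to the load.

Γ = (143 − 50)/(143 + 50) = 0.482
|Γ|² = 0.232
P_refl = |Γ|²·P_inc = 72.9 mW, P_del = (1 − |Γ|²)·P_inc = 241 mW

P_reflected ≈ 72.9 mW; P_delivered ≈ 241 mW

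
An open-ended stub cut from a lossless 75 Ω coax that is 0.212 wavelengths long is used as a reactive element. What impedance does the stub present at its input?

βl = 2π × 0.212 = 76.3°
tan(βl) = 4.11
For an open-ended stub, Z_in = −jZ_0·cot(βl) = −jZ_0/tan(βl)

Z_in ≈ −j18.3 Ω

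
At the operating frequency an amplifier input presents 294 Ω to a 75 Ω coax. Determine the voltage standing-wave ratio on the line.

VSWR ≈ 3.92

Γ = (294 − 75)/(294 + 75) = 0.593
VSWR = (1 + 0.593)/(1 − 0.593)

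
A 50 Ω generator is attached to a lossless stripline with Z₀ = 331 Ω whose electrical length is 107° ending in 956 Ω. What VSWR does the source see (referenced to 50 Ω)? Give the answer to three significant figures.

tan(βl) = -3.27
Z_in = Z_0·(Z_L + jZ_0·tanβl)/(Z_0 + jZ_L·tanβl) = 124 + j88.1 Ω
Γ_s = (Z_in − Z_s)/(Z_in + Z_s) = (73.9 + j88.1)/(174 + j88.1), |Γ_s| = 0.59
VSWR = (1 + |Γ_s|)/(1 − |Γ_s|)

VSWR ≈ 3.88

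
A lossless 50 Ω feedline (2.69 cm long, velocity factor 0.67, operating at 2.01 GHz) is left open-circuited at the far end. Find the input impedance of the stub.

Z_in ≈ +j6 Ω

λ = v/f = 0.67·c / 2.01 GHz = 0.1 m
βl = 2π·l/λ = 2π × 0.269 = 96.8°
tan(βl) = -8.34
For an open-circuited stub, Z_in = −jZ_0·cot(βl) = −jZ_0/tan(βl)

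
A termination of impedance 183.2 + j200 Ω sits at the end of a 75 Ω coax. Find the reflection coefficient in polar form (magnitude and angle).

Γ ≈ 0.696 ∠ 23.8°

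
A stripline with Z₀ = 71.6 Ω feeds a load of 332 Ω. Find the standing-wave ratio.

Γ = (332 − 71.6)/(332 + 71.6) = 0.645
VSWR = (1 + 0.645)/(1 − 0.645)

VSWR ≈ 4.64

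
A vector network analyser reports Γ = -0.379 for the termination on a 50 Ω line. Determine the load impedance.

Z_L ≈ 22.5 Ω

Z_L = Z_0·(1 + Γ)/(1 − Γ) = 50·(0.621)/(1.38)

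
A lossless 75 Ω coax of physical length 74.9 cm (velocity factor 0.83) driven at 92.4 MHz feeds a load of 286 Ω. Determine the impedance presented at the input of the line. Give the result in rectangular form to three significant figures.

λ = v/f = 0.83·c / 92.4 MHz = 2.69 m
βl = 2π·l/λ = 2π × 0.278 = 100°
tan(βl) = tan(100°) = -5.64
Z_in = Z_0·(Z_L + jZ_0·tanβl)/(Z_0 + jZ_L·tanβl)
     = 75·(286 − j423)/(75 − j1610)

Z_in ≈ 20.2 + j12.4 Ω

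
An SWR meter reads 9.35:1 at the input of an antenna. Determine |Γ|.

|Γ| = (S − 1)/(S + 1) = (9.35 − 1)/(9.35 + 1) = 8.35/10.3

|Γ| ≈ 0.807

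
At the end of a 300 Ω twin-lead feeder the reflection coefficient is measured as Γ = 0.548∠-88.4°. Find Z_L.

Z_L = Z_0·(1 + Γ)/(1 − Γ) = 300·(1.02 − j0.548)/(0.985 + j0.548)

Z_L ≈ 165 − j259 Ω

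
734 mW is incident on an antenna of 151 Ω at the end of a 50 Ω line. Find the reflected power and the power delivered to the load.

Γ = (151 − 50)/(151 + 50) = 0.502
|Γ|² = 0.252
P_refl = |Γ|²·P_inc = 185 mW, P_del = (1 − |Γ|²)·P_inc = 549 mW

P_reflected ≈ 185 mW; P_delivered ≈ 549 mW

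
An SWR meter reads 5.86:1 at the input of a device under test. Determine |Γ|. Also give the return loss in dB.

|Γ| ≈ 0.708; return loss ≈ 2.99 dB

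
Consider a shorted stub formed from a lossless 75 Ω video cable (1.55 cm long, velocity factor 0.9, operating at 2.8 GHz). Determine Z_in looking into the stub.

Z_in ≈ +j119 Ω

λ = v/f = 0.9·c / 2.8 GHz = 0.0964 m
βl = 2π·l/λ = 2π × 0.161 = 57.9°
tan(βl) = 1.59
For a shorted stub, Z_in = jZ_0·tan(βl)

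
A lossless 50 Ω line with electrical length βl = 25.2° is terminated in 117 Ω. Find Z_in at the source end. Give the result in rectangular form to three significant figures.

Z_in ≈ 64.6 − j47.6 Ω

tan(βl) = tan(25.2°) = 0.471
Z_in = Z_0·(Z_L + jZ_0·tanβl)/(Z_0 + jZ_L·tanβl)
     = 50·(117 + j23.5)/(50 + j55.1)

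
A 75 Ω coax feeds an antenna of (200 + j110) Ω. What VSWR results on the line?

VSWR ≈ 3.57

Γ = (Z_L − Z_0)/(Z_L + Z_0) = (125 + j110)/(275 + j110)
|Γ| = 167/296 = 0.562
VSWR = (1 + |Γ|)/(1 − |Γ|) = 1.56/0.438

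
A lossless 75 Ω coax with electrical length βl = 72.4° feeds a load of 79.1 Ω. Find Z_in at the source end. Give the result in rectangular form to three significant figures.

tan(βl) = tan(72.4°) = 3.15
Z_in = Z_0·(Z_L + jZ_0·tanβl)/(Z_0 + jZ_L·tanβl)
     = 75·(79.1 + j236)/(75 + j249)

Z_in ≈ 71.8 − j2.2 Ω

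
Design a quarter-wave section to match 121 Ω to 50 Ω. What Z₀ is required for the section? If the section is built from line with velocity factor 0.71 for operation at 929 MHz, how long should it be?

Z_qwt ≈ 77.8 Ω; length ≈ 5.73 cm

Z_qwt = √(Z_0·R_L) = √(50 × 121) = √6050
λ = 0.71·c/f = 0.229 m, so l = λ/4 = 0.0573 m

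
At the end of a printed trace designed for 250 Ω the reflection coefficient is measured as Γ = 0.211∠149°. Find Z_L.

Z_L ≈ 170 + j38.6 Ω

Z_L = Z_0·(1 + Γ)/(1 − Γ) = 250·(0.819 + j0.109)/(1.18 − j0.109)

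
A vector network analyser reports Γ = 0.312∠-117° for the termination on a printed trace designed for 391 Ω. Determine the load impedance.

Z_L = Z_0·(1 + Γ)/(1 − Γ) = 391·(0.858 − j0.278)/(1.14 + j0.278)

Z_L ≈ 256 − j157 Ω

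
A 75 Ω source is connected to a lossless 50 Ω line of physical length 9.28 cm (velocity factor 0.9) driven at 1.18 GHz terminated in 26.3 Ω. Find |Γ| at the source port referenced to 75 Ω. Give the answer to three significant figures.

|Γ| ≈ 0.417

λ = v/f = 0.9·c / 1.18 GHz = 0.229 m
βl = 2π·l/λ = 2π × 0.406 = 146°
tan(βl) = -0.674
Z_in = Z_0·(Z_L + jZ_0·tanβl)/(Z_0 + jZ_L·tanβl) = 34 − j21.7 Ω
Γ_s = (Z_in − Z_s)/(Z_in + Z_s) = (-41 − j21.7)/(109 − j21.7), |Γ_s| = 0.417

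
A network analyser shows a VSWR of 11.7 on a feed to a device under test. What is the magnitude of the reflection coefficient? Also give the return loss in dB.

|Γ| = (S − 1)/(S + 1) = (11.7 − 1)/(11.7 + 1) = 10.7/12.7
RL = −20·log₁₀|Γ| = −20·log₁₀(0.843)

|Γ| ≈ 0.843; return loss ≈ 1.49 dB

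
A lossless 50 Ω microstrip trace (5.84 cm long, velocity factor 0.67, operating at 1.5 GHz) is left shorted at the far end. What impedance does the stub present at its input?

λ = v/f = 0.67·c / 1.5 GHz = 0.134 m
βl = 2π·l/λ = 2π × 0.436 = 157°
tan(βl) = -0.427
For a shorted stub, Z_in = jZ_0·tan(βl)

Z_in ≈ −j21.3 Ω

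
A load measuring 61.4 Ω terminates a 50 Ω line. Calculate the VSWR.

Γ = (61.4 − 50)/(61.4 + 50) = 0.102
VSWR = (1 + 0.102)/(1 − 0.102)

VSWR ≈ 1.23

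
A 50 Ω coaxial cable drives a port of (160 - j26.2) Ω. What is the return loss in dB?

RL ≈ 5.44 dB

Γ = (110 − j26.2)/(210 − j26.2), |Γ| = 0.534
RL = −20·log₁₀|Γ| = −20·log₁₀(0.534)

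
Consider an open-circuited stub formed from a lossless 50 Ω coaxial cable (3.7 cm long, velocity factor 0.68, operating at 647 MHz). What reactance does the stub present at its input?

X_in ≈ -55.1 Ω (capacitive)

λ = v/f = 0.68·c / 647 MHz = 0.315 m
βl = 2π·l/λ = 2π × 0.117 = 42.2°
tan(βl) = 0.908
For an open-circuited stub, Z_in = −jZ_0·cot(βl) = −jZ_0/tan(βl)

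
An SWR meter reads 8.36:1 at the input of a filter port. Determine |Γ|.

|Γ| = (S − 1)/(S + 1) = (8.36 − 1)/(8.36 + 1) = 7.36/9.36

|Γ| ≈ 0.786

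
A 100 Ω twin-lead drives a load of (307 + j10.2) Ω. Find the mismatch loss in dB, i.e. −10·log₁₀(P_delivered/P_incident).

Γ = (207 + j10.2)/(407 + j10.2), |Γ| = 0.509
|Γ|² = 0.259, so P_del/P_inc = 1 − |Γ|² = 0.741
ML = −10·log₁₀(1 − |Γ|²)

mismatch loss ≈ 1.3 dB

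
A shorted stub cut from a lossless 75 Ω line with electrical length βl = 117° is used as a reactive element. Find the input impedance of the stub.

Z_in ≈ −j147 Ω

tan(βl) = -1.96
For a shorted stub, Z_in = jZ_0·tan(βl)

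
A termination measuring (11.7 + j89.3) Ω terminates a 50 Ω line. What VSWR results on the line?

VSWR ≈ 18.1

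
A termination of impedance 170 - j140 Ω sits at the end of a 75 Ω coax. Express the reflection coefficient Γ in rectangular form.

Γ ≈ 0.538 − j0.264

Γ = (Z_L − Z_0)/(Z_L + Z_0) = (95 − j140)/(245 − j140)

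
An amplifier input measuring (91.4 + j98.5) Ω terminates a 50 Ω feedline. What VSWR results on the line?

Γ = (Z_L − Z_0)/(Z_L + Z_0) = (41.4 + j98.5)/(141.4 + j98.5)
|Γ| = 107/172 = 0.62
VSWR = (1 + |Γ|)/(1 − |Γ|) = 1.62/0.38

VSWR ≈ 4.26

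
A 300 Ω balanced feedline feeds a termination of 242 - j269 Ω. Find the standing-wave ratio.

Γ = (Z_L − Z_0)/(Z_L + Z_0) = (-58 − j269)/(542 − j269)
|Γ| = 275/605 = 0.455
VSWR = (1 + |Γ|)/(1 − |Γ|) = 1.45/0.545

VSWR ≈ 2.67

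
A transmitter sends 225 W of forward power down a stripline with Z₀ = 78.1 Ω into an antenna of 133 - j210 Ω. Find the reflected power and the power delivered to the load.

P_reflected ≈ 120 W; P_delivered ≈ 105 W

|Γ| = |(54.9 − j210)/(211.1 − j210)| = 0.729
|Γ|² = 0.531
P_refl = |Γ|²·P_inc = 120 W, P_del = (1 − |Γ|²)·P_inc = 105 W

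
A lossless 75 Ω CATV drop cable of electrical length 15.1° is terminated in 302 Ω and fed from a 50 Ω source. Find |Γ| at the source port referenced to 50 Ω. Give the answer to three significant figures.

|Γ| ≈ 0.707

tan(βl) = 0.27
Z_in = Z_0·(Z_L + jZ_0·tanβl)/(Z_0 + jZ_L·tanβl) = 149 − j141 Ω
Γ_s = (Z_in − Z_s)/(Z_in + Z_s) = (98.6 − j141)/(199 − j141), |Γ_s| = 0.707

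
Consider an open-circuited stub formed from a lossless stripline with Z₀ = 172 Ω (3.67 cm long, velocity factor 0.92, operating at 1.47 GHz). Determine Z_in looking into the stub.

λ = v/f = 0.92·c / 1.47 GHz = 0.188 m
βl = 2π·l/λ = 2π × 0.195 = 70.4°
tan(βl) = 2.8
For an open-circuited stub, Z_in = −jZ_0·cot(βl) = −jZ_0/tan(βl)

Z_in ≈ −j61.4 Ω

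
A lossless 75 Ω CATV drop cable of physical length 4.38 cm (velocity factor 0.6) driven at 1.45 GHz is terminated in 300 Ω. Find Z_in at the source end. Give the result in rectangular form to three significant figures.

Z_in ≈ 28.4 + j51.2 Ω

λ = v/f = 0.6·c / 1.45 GHz = 0.124 m
βl = 2π·l/λ = 2π × 0.353 = 127°
tan(βl) = tan(127°) = -1.33
Z_in = Z_0·(Z_L + jZ_0·tanβl)/(Z_0 + jZ_L·tanβl)
     = 75·(300 − j99.5)/(75 − j398)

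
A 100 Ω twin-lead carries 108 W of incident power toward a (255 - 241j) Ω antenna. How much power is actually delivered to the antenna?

|Γ| = |(155 − j241)/(355 − j241)| = 0.668
|Γ|² = 0.446
P_refl = |Γ|²·P_inc = 48.2 W, P_del = (1 − |Γ|²)·P_inc = 59.8 W

P_delivered ≈ 59.8 W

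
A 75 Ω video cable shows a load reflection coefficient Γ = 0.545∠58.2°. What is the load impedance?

Z_L = Z_0·(1 + Γ)/(1 − Γ) = 75·(1.29 + j0.463)/(0.713 − j0.463)

Z_L ≈ 73 + j96.1 Ω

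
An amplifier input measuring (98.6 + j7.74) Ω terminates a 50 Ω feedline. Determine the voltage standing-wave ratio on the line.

Γ = (Z_L − Z_0)/(Z_L + Z_0) = (48.6 + j7.74)/(148.6 + j7.74)
|Γ| = 49.2/149 = 0.331
VSWR = (1 + |Γ|)/(1 − |Γ|) = 1.33/0.669

VSWR ≈ 1.99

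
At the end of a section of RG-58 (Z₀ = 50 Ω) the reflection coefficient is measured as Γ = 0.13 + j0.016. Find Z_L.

Z_L = Z_0·(1 + Γ)/(1 − Γ) = 50·(1.13 + j0.016)/(0.87 − j0.016)

Z_L ≈ 64.9 + j2.11 Ω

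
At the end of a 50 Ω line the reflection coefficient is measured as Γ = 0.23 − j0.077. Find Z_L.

Z_L ≈ 78.6 − j12.9 Ω

Z_L = Z_0·(1 + Γ)/(1 − Γ) = 50·(1.23 − j0.077)/(0.77 + j0.077)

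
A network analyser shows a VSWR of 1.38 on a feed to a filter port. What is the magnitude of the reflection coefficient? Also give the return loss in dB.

|Γ| = (S − 1)/(S + 1) = (1.38 − 1)/(1.38 + 1) = 0.38/2.38
RL = −20·log₁₀|Γ| = −20·log₁₀(0.16)

|Γ| ≈ 0.16; return loss ≈ 15.9 dB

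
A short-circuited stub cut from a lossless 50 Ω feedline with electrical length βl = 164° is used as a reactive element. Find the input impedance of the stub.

Z_in ≈ −j14.3 Ω

tan(βl) = -0.287
For a short-circuited stub, Z_in = jZ_0·tan(βl)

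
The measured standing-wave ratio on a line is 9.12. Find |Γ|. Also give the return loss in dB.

|Γ| = (S − 1)/(S + 1) = (9.12 − 1)/(9.12 + 1) = 8.12/10.1
RL = −20·log₁₀|Γ| = −20·log₁₀(0.802)

|Γ| ≈ 0.802; return loss ≈ 1.91 dB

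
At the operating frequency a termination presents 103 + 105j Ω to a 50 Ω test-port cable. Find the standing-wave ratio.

VSWR ≈ 4.46

Γ = (Z_L − Z_0)/(Z_L + Z_0) = (53 + j105)/(153 + j105)
|Γ| = 118/186 = 0.634
VSWR = (1 + |Γ|)/(1 − |Γ|) = 1.63/0.366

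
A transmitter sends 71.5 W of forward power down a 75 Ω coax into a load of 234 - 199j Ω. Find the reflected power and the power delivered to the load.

|Γ| = |(159 − j199)/(309 − j199)| = 0.693
|Γ|² = 0.48
P_refl = |Γ|²·P_inc = 34.3 W, P_del = (1 − |Γ|²)·P_inc = 37.2 W

P_reflected ≈ 34.3 W; P_delivered ≈ 37.2 W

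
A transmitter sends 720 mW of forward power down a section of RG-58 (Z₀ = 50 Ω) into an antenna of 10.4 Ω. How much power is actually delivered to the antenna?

Γ = (10.4 − 50)/(10.4 + 50) = -0.656
|Γ|² = 0.43
P_refl = |Γ|²·P_inc = 309 mW, P_del = (1 − |Γ|²)·P_inc = 411 mW

P_delivered ≈ 411 mW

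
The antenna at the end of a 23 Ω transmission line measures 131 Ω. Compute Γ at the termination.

Γ = 0.701

Γ = (Z_L − Z_0)/(Z_L + Z_0) = (131 − 23)/(131 + 23) = 108/154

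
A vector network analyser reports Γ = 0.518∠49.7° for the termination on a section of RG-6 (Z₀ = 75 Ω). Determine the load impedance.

Z_L ≈ 91.7 + j99.1 Ω

Z_L = Z_0·(1 + Γ)/(1 − Γ) = 75·(1.34 + j0.395)/(0.665 − j0.395)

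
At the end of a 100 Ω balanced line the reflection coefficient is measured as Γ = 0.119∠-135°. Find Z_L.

Z_L = Z_0·(1 + Γ)/(1 − Γ) = 100·(0.916 − j0.0841)/(1.08 + j0.0841)

Z_L ≈ 83.4 − j14.2 Ω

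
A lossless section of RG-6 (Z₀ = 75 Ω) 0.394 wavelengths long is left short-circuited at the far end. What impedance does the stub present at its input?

Z_in ≈ −j58.9 Ω

βl = 2π × 0.394 = 142°
tan(βl) = -0.786
For a short-circuited stub, Z_in = jZ_0·tan(βl)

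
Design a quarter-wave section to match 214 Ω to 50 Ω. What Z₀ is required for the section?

Z_qwt = √(Z_0·R_L) = √(50 × 214) = √10700

Z_qwt ≈ 103 Ω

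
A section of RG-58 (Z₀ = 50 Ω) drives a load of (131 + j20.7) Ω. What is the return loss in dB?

Γ = (81 + j20.7)/(181 + j20.7), |Γ| = 0.459
RL = −20·log₁₀|Γ| = −20·log₁₀(0.459)

RL ≈ 6.77 dB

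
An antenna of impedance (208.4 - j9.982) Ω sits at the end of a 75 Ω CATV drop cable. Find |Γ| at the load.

Γ = (Z_L − Z_0)/(Z_L + Z_0) = (133.4 − j9.982)/(283.4 − j9.982)
|Γ| = 134/284

|Γ| ≈ 0.472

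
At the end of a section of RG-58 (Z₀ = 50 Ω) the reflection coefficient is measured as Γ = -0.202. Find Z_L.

Z_L ≈ 33.2 Ω

Z_L = Z_0·(1 + Γ)/(1 − Γ) = 50·(0.798)/(1.2)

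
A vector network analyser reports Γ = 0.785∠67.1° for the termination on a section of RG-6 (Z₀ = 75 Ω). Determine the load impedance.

Z_L ≈ 28.6 + j108 Ω

Z_L = Z_0·(1 + Γ)/(1 − Γ) = 75·(1.31 + j0.723)/(0.695 − j0.723)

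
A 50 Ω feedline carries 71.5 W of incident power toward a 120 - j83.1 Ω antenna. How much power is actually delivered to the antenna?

|Γ| = |(70 − j83.1)/(170 − j83.1)| = 0.574
|Γ|² = 0.33
P_refl = |Γ|²·P_inc = 23.6 W, P_del = (1 − |Γ|²)·P_inc = 47.9 W

P_delivered ≈ 47.9 W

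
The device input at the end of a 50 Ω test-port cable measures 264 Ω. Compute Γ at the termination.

Γ = 0.682

Γ = (Z_L − Z_0)/(Z_L + Z_0) = (264 − 50)/(264 + 50) = 214/314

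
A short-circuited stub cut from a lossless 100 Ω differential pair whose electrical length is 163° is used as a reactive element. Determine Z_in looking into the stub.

tan(βl) = -0.306
For a short-circuited stub, Z_in = jZ_0·tan(βl)

Z_in ≈ −j30.6 Ω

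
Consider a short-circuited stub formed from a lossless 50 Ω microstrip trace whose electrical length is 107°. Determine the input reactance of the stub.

X_in ≈ -164 Ω (capacitive)

tan(βl) = -3.27
For a short-circuited stub, Z_in = jZ_0·tan(βl)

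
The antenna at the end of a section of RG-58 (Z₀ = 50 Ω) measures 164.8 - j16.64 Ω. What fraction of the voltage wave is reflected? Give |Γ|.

Γ = (Z_L − Z_0)/(Z_L + Z_0) = (114.8 − j16.64)/(214.8 − j16.64)
|Γ| = 116/215

|Γ| ≈ 0.538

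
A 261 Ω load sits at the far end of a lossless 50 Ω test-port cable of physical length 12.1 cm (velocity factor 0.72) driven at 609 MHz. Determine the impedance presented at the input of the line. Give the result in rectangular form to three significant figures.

Z_in ≈ 13.4 + j30.6 Ω

λ = v/f = 0.72·c / 609 MHz = 0.355 m
βl = 2π·l/λ = 2π × 0.341 = 123°
tan(βl) = tan(123°) = -1.55
Z_in = Z_0·(Z_L + jZ_0·tanβl)/(Z_0 + jZ_L·tanβl)
     = 50·(261 − j77.5)/(50 − j405)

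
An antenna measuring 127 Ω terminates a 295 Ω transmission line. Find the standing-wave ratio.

VSWR ≈ 2.32

Γ = (127 − 295)/(127 + 295) = -0.398
VSWR = (1 + 0.398)/(1 − 0.398)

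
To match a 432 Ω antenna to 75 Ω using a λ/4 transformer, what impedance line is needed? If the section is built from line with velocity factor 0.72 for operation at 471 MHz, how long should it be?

Z_qwt ≈ 180 Ω; length ≈ 11.5 cm

Z_qwt = √(Z_0·R_L) = √(75 × 432) = √32400
λ = 0.72·c/f = 0.459 m, so l = λ/4 = 0.115 m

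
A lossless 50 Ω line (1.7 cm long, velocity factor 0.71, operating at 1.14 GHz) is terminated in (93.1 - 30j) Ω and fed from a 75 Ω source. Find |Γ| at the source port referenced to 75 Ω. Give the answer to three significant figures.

λ = v/f = 0.71·c / 1.14 GHz = 0.187 m
βl = 2π·l/λ = 2π × 0.091 = 32.8°
tan(βl) = 0.643
Z_in = Z_0·(Z_L + jZ_0·tanβl)/(Z_0 + jZ_L·tanβl) = 39.2 − j32.3 Ω
Γ_s = (Z_in − Z_s)/(Z_in + Z_s) = (-35.8 − j32.3)/(114 − j32.3), |Γ_s| = 0.406

|Γ| ≈ 0.406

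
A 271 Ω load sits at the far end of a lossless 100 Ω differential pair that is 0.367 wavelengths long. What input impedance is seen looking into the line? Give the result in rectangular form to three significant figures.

Z_in ≈ 60.4 + j70.3 Ω

βl = 2π × 0.367 = 132°
tan(βl) = tan(132°) = -1.11
Z_in = Z_0·(Z_L + jZ_0·tanβl)/(Z_0 + jZ_L·tanβl)
     = 100·(271 − j111)/(100 − j300)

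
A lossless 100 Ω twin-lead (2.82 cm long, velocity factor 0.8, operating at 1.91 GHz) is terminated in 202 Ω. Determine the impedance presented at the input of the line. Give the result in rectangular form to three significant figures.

λ = v/f = 0.8·c / 1.91 GHz = 0.126 m
βl = 2π·l/λ = 2π × 0.224 = 80.8°
tan(βl) = tan(80.8°) = 6.17
Z_in = Z_0·(Z_L + jZ_0·tanβl)/(Z_0 + jZ_L·tanβl)
     = 100·(202 + j617)/(100 + j1250)

Z_in ≈ 50.5 − j12.2 Ω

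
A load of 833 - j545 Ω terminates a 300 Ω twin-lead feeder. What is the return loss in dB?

Γ = (533 − j545)/(1133 − j545), |Γ| = 0.606
RL = −20·log₁₀|Γ| = −20·log₁₀(0.606)

RL ≈ 4.35 dB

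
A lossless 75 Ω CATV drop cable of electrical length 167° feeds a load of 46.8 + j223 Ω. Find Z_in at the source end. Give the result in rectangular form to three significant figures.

Z_in ≈ 17.2 + j123 Ω

tan(βl) = tan(167°) = -0.231
Z_in = Z_0·(Z_L + jZ_0·tanβl)/(Z_0 + jZ_L·tanβl)
     = 75·(46.8 + j206)/(126 − j10.8)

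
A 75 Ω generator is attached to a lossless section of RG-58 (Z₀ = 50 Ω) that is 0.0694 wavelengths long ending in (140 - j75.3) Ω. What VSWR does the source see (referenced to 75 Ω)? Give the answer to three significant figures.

VSWR ≈ 3.48

βl = 2π × 0.0694 = 25°
tan(βl) = 0.466
Z_in = Z_0·(Z_L + jZ_0·tanβl)/(Z_0 + jZ_L·tanβl) = 37.1 − j59 Ω
Γ_s = (Z_in − Z_s)/(Z_in + Z_s) = (-37.9 − j59)/(112 − j59), |Γ_s| = 0.554
VSWR = (1 + |Γ_s|)/(1 − |Γ_s|)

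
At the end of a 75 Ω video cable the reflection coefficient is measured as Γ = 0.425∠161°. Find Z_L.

Z_L = Z_0·(1 + Γ)/(1 − Γ) = 75·(0.598 + j0.138)/(1.4 − j0.138)

Z_L ≈ 31 + j10.5 Ω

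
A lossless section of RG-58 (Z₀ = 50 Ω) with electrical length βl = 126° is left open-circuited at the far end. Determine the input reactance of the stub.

X_in ≈ 36.3 Ω (inductive)

tan(βl) = -1.38
For an open-circuited stub, Z_in = −jZ_0·cot(βl) = −jZ_0/tan(βl)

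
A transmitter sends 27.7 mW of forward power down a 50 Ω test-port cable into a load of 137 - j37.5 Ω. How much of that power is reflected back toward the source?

|Γ| = |(87 − j37.5)/(187 − j37.5)| = 0.497
|Γ|² = 0.247
P_refl = |Γ|²·P_inc = 6.83 mW, P_del = (1 − |Γ|²)·P_inc = 20.9 mW

P_reflected ≈ 6.83 mW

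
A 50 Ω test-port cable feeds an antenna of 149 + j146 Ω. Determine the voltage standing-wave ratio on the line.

VSWR ≈ 6.01

Γ = (Z_L − Z_0)/(Z_L + Z_0) = (99 + j146)/(199 + j146)
|Γ| = 176/247 = 0.715
VSWR = (1 + |Γ|)/(1 − |Γ|) = 1.71/0.285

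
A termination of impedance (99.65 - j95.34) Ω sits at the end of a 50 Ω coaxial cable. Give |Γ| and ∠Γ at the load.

Γ ≈ 0.606 ∠ -30°

Γ = (Z_L − Z_0)/(Z_L + Z_0) = (49.65 − j95.34)/(149.7 − j95.34)
|Γ| = 107/177 = 0.606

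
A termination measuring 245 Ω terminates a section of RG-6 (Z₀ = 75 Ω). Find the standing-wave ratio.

VSWR ≈ 3.27

For a purely resistive load, VSWR = R_L/Z_0 or Z_0/R_L (whichever > 1) = 245/75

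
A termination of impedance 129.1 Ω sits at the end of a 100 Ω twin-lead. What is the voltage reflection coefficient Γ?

Γ = 0.127

Γ = (Z_L − Z_0)/(Z_L + Z_0) = (129.1 − 100)/(129.1 + 100) = 29.1/229.1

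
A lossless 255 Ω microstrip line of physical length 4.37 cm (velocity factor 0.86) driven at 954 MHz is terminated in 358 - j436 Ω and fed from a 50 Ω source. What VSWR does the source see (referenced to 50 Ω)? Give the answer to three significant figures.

VSWR ≈ 2.32

λ = v/f = 0.86·c / 954 MHz = 0.27 m
βl = 2π·l/λ = 2π × 0.162 = 58.2°
tan(βl) = 1.61
Z_in = Z_0·(Z_L + jZ_0·tanβl)/(Z_0 + jZ_L·tanβl) = 67 − j47.1 Ω
Γ_s = (Z_in − Z_s)/(Z_in + Z_s) = (17 − j47.1)/(117 − j47.1), |Γ_s| = 0.397
VSWR = (1 + |Γ_s|)/(1 − |Γ_s|)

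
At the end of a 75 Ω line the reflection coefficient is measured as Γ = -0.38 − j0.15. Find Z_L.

Z_L ≈ 32.4 − j11.7 Ω

Z_L = Z_0·(1 + Γ)/(1 − Γ) = 75·(0.62 − j0.15)/(1.38 + j0.15)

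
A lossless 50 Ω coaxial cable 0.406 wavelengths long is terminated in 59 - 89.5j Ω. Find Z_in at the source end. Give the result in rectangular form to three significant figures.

Z_in ≈ 128 + j107 Ω

βl = 2π × 0.406 = 146°
tan(βl) = tan(146°) = -0.67
Z_in = Z_0·(Z_L + jZ_0·tanβl)/(Z_0 + jZ_L·tanβl)
     = 50·(59 − j123)/(-10 − j39.6)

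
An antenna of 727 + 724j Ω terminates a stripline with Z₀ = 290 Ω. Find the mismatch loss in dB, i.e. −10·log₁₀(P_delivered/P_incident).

mismatch loss ≈ 2.67 dB

Γ = (437 + j724)/(1017 + j724), |Γ| = 0.677
|Γ|² = 0.459, so P_del/P_inc = 1 − |Γ|² = 0.541
ML = −10·log₁₀(1 − |Γ|²)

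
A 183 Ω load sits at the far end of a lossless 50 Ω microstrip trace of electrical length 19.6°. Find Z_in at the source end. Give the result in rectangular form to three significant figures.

Z_in ≈ 76.4 − j81.8 Ω

tan(βl) = tan(19.6°) = 0.356
Z_in = Z_0·(Z_L + jZ_0·tanβl)/(Z_0 + jZ_L·tanβl)
     = 50·(183 + j17.8)/(50 + j65.2)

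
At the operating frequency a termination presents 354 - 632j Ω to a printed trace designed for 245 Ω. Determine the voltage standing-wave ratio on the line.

Γ = (Z_L − Z_0)/(Z_L + Z_0) = (109 − j632)/(599 − j632)
|Γ| = 641/871 = 0.737
VSWR = (1 + |Γ|)/(1 − |Γ|) = 1.74/0.263

VSWR ≈ 6.59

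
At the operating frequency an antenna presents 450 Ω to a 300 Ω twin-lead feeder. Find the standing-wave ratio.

Γ = (450 − 300)/(450 + 300) = 0.2
VSWR = (1 + 0.2)/(1 − 0.2)

VSWR ≈ 1.5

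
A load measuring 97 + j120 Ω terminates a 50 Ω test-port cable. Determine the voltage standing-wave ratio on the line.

Γ = (Z_L − Z_0)/(Z_L + Z_0) = (47 + j120)/(147 + j120)
|Γ| = 129/190 = 0.679
VSWR = (1 + |Γ|)/(1 − |Γ|) = 1.68/0.321

VSWR ≈ 5.23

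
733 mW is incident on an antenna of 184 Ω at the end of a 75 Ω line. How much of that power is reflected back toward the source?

Γ = (184 − 75)/(184 + 75) = 0.421
|Γ|² = 0.177
P_refl = |Γ|²·P_inc = 130 mW, P_del = (1 − |Γ|²)·P_inc = 603 mW

P_reflected ≈ 130 mW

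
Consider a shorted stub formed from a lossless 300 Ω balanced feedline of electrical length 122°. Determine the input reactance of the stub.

tan(βl) = -1.6
For a shorted stub, Z_in = jZ_0·tan(βl)

X_in ≈ -480 Ω (capacitive)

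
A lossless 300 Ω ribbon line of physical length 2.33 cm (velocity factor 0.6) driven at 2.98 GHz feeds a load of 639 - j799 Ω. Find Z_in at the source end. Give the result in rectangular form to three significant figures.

λ = v/f = 0.6·c / 2.98 GHz = 0.0604 m
βl = 2π·l/λ = 2π × 0.386 = 139°
tan(βl) = tan(139°) = -0.873
Z_in = Z_0·(Z_L + jZ_0·tanβl)/(Z_0 + jZ_L·tanβl)
     = 300·(639 − j1060)/(-398 − j558)

Z_in ≈ 216 + j497 Ω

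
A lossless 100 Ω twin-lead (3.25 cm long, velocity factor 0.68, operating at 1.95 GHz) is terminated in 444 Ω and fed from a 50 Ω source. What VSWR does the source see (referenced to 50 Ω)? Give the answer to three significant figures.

VSWR ≈ 3.24

λ = v/f = 0.68·c / 1.95 GHz = 0.105 m
βl = 2π·l/λ = 2π × 0.311 = 112°
tan(βl) = -2.5
Z_in = Z_0·(Z_L + jZ_0·tanβl)/(Z_0 + jZ_L·tanβl) = 25.9 + j37.7 Ω
Γ_s = (Z_in − Z_s)/(Z_in + Z_s) = (-24.1 + j37.7)/(75.9 + j37.7), |Γ_s| = 0.528
VSWR = (1 + |Γ_s|)/(1 − |Γ_s|)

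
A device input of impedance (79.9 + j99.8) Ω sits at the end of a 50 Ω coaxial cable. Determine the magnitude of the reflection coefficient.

|Γ| ≈ 0.636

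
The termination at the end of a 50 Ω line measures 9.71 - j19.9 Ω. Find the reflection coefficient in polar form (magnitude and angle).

Γ = (Z_L − Z_0)/(Z_L + Z_0) = (-40.29 − j19.9)/(59.71 − j19.9)
|Γ| = 44.9/62.9 = 0.714

Γ ≈ 0.714 ∠ -135°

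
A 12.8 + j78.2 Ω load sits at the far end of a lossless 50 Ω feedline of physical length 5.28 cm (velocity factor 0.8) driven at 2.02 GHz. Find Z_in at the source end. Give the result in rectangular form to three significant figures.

Z_in ≈ 5.86 + j38.6 Ω

λ = v/f = 0.8·c / 2.02 GHz = 0.119 m
βl = 2π·l/λ = 2π × 0.444 = 160°
tan(βl) = tan(160°) = -0.364
Z_in = Z_0·(Z_L + jZ_0·tanβl)/(Z_0 + jZ_L·tanβl)
     = 50·(12.8 + j60)/(78.5 − j4.66)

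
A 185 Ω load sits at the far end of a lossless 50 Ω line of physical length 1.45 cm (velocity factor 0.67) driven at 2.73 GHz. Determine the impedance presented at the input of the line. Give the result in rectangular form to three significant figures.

λ = v/f = 0.67·c / 2.73 GHz = 0.0736 m
βl = 2π·l/λ = 2π × 0.197 = 70.9°
tan(βl) = tan(70.9°) = 2.89
Z_in = Z_0·(Z_L + jZ_0·tanβl)/(Z_0 + jZ_L·tanβl)
     = 50·(185 + j144)/(50 + j534)

Z_in ≈ 15 − j15.9 Ω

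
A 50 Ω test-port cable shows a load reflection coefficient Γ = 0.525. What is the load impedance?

Z_L ≈ 161 Ω

Z_L = Z_0·(1 + Γ)/(1 − Γ) = 50·(1.52)/(0.475)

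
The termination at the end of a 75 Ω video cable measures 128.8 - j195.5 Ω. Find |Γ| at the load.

Γ = (Z_L − Z_0)/(Z_L + Z_0) = (53.8 − j195.5)/(203.8 − j195.5)
|Γ| = 203/282

|Γ| ≈ 0.718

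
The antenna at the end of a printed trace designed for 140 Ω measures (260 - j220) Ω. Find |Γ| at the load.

|Γ| ≈ 0.549

Γ = (Z_L − Z_0)/(Z_L + Z_0) = (120 − j220)/(400 − j220)
|Γ| = 251/457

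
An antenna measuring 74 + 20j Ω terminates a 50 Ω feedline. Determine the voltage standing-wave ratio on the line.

VSWR ≈ 1.66

Γ = (Z_L − Z_0)/(Z_L + Z_0) = (24 + j20)/(124 + j20)
|Γ| = 31.2/126 = 0.249
VSWR = (1 + |Γ|)/(1 − |Γ|) = 1.25/0.751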